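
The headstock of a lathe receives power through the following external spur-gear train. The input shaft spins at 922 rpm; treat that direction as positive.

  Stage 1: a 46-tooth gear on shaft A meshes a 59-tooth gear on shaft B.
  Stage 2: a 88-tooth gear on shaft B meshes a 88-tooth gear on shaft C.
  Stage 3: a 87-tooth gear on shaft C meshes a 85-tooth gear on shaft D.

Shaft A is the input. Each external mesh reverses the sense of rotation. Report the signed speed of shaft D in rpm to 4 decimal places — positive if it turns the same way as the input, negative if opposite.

-735.7615 rpm (opposite to input, |ω| = 735.7615 rpm)

Stage 1 [46T→59T]: ω = 922.0000×46/59 = 718.8475 rpm, dir flips to −; running = −718.8475
Stage 2 [88T→88T]: ω = 718.8475×88/88 = 718.8475 rpm, dir flips to +; running = +718.8475
Stage 3 [87T→85T]: ω = 718.8475×87/85 = 735.7615 rpm, dir flips to −; running = −735.7615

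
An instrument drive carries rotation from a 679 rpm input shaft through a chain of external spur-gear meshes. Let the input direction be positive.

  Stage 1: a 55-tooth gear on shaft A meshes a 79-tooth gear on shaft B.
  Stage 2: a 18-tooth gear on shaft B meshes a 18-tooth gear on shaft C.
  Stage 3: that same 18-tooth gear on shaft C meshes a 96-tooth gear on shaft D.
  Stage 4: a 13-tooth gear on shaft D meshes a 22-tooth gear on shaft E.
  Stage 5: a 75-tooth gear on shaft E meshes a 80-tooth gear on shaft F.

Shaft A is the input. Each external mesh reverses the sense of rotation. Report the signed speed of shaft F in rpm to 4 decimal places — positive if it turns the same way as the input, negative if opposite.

-49.1019 rpm (opposite to input, |ω| = 49.1019 rpm)

Stage 1 [55T→79T]: ω = 679.0000×55/79 = 472.7215 rpm, dir flips to −; running = −472.7215
Stage 2 [18T→18T]: ω = 472.7215×18/18 = 472.7215 rpm, dir flips to +; running = +472.7215
Stage 3 [18T→96T]: ω = 472.7215×18/96 = 88.6353 rpm, dir flips to −; running = −88.6353
Stage 4 [13T→22T]: ω = 88.6353×13/22 = 52.3754 rpm, dir flips to +; running = +52.3754
Stage 5 [75T→80T]: ω = 52.3754×75/80 = 49.1019 rpm, dir flips to −; running = −49.1019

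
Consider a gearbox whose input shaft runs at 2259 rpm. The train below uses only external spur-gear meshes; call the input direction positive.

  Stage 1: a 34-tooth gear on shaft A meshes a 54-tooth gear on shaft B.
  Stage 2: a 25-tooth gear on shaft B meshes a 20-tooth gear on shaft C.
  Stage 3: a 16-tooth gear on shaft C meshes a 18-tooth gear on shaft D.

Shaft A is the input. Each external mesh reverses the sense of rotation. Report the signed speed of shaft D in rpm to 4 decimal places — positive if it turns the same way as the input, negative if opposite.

Stage 1 [34T→54T]: ω = 2259.0000×34/54 = 1422.3333 rpm, dir flips to −; running = −1422.3333
Stage 2 [25T→20T]: ω = 1422.3333×25/20 = 1777.9167 rpm, dir flips to +; running = +1777.9167
Stage 3 [16T→18T]: ω = 1777.9167×16/18 = 1580.3704 rpm, dir flips to −; running = −1580.3704

-1580.3704 rpm (opposite to input, |ω| = 1580.3704 rpm)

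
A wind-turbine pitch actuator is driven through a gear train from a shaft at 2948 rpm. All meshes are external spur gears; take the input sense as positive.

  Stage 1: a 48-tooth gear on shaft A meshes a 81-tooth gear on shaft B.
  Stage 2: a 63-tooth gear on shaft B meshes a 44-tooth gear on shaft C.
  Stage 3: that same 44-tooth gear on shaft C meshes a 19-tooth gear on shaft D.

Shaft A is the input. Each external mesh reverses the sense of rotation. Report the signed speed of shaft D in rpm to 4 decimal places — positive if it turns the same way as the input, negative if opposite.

-5792.5614 rpm (opposite to input, |ω| = 5792.5614 rpm)

Stage 1 [48T→81T]: ω = 2948.0000×48/81 = 1746.9630 rpm, dir flips to −; running = −1746.9630
Stage 2 [63T→44T]: ω = 1746.9630×63/44 = 2501.3333 rpm, dir flips to +; running = +2501.3333
Stage 3 [44T→19T]: ω = 2501.3333×44/19 = 5792.5614 rpm, dir flips to −; running = −5792.5614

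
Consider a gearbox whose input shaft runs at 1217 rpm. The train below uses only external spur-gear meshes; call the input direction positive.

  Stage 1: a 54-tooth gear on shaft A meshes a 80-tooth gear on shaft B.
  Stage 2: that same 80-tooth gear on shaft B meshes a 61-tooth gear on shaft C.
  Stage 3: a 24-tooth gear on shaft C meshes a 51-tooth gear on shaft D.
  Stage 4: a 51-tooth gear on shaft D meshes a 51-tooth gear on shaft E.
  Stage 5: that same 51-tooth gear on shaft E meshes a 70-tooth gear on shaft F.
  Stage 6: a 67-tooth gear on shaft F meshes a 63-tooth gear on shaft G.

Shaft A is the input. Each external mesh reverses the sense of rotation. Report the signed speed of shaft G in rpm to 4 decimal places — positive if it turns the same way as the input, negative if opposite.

Stage 1 [54T→80T]: ω = 1217.0000×54/80 = 821.4750 rpm, dir flips to −; running = −821.4750
Stage 2 [80T→61T]: ω = 821.4750×80/61 = 1077.3443 rpm, dir flips to +; running = +1077.3443
Stage 3 [24T→51T]: ω = 1077.3443×24/51 = 506.9855 rpm, dir flips to −; running = −506.9855
Stage 4 [51T→51T]: ω = 506.9855×51/51 = 506.9855 rpm, dir flips to +; running = +506.9855
Stage 5 [51T→70T]: ω = 506.9855×51/70 = 369.3752 rpm, dir flips to −; running = −369.3752
Stage 6 [67T→63T]: ω = 369.3752×67/63 = 392.8276 rpm, dir flips to +; running = +392.8276

+392.8276 rpm (same as input, |ω| = 392.8276 rpm)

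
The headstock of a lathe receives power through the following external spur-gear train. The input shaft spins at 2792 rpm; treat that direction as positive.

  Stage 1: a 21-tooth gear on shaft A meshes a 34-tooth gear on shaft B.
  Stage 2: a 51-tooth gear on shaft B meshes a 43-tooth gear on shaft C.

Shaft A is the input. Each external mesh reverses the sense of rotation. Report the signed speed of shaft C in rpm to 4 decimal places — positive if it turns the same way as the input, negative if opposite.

+2045.3023 rpm (same as input, |ω| = 2045.3023 rpm)

Stage 1 [21T→34T]: ω = 2792.0000×21/34 = 1724.4706 rpm, dir flips to −; running = −1724.4706
Stage 2 [51T→43T]: ω = 1724.4706×51/43 = 2045.3023 rpm, dir flips to +; running = +2045.3023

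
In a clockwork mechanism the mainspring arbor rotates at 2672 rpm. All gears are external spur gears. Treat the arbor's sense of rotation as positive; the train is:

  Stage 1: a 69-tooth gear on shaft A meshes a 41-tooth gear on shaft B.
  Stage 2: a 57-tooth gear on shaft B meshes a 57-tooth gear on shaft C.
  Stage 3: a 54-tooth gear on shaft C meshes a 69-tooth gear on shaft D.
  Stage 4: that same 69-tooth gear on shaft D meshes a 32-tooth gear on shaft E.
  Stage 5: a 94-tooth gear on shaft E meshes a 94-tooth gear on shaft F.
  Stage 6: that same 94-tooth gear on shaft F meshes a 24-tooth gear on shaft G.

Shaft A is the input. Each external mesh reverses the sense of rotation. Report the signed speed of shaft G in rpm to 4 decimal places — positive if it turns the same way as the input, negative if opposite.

Stage 1 [69T→41T]: ω = 2672.0000×69/41 = 4496.7805 rpm, dir flips to −; running = −4496.7805
Stage 2 [57T→57T]: ω = 4496.7805×57/57 = 4496.7805 rpm, dir flips to +; running = +4496.7805
Stage 3 [54T→69T]: ω = 4496.7805×54/69 = 3519.2195 rpm, dir flips to −; running = −3519.2195
Stage 4 [69T→32T]: ω = 3519.2195×69/32 = 7588.3171 rpm, dir flips to +; running = +7588.3171
Stage 5 [94T→94T]: ω = 7588.3171×94/94 = 7588.3171 rpm, dir flips to −; running = −7588.3171
Stage 6 [94T→24T]: ω = 7588.3171×94/24 = 29720.9085 rpm, dir flips to +; running = +29720.9085

+29720.9085 rpm (same as input, |ω| = 29720.9085 rpm)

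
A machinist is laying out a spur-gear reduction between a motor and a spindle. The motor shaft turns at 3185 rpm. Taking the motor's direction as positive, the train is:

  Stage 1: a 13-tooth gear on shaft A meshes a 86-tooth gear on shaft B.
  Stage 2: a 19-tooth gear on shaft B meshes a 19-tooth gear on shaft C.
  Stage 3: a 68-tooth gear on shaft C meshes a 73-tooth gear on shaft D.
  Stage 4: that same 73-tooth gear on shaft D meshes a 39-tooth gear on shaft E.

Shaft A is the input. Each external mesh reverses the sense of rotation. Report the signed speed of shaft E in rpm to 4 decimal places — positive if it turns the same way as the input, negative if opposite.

Stage 1 [13T→86T]: ω = 3185.0000×13/86 = 481.4535 rpm, dir flips to −; running = −481.4535
Stage 2 [19T→19T]: ω = 481.4535×19/19 = 481.4535 rpm, dir flips to +; running = +481.4535
Stage 3 [68T→73T]: ω = 481.4535×68/73 = 448.4772 rpm, dir flips to −; running = −448.4772
Stage 4 [73T→39T]: ω = 448.4772×73/39 = 839.4574 rpm, dir flips to +; running = +839.4574

+839.4574 rpm (same as input, |ω| = 839.4574 rpm)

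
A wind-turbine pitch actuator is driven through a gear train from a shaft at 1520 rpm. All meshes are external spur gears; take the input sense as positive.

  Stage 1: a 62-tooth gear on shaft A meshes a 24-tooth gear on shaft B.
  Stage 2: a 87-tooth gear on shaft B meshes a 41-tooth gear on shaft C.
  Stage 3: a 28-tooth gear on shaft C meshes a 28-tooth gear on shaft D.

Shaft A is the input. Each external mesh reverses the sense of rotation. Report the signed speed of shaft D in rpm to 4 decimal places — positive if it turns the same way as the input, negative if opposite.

-8332.1951 rpm (opposite to input, |ω| = 8332.1951 rpm)

Stage 1 [62T→24T]: ω = 1520.0000×62/24 = 3926.6667 rpm, dir flips to −; running = −3926.6667
Stage 2 [87T→41T]: ω = 3926.6667×87/41 = 8332.1951 rpm, dir flips to +; running = +8332.1951
Stage 3 [28T→28T]: ω = 8332.1951×28/28 = 8332.1951 rpm, dir flips to −; running = −8332.1951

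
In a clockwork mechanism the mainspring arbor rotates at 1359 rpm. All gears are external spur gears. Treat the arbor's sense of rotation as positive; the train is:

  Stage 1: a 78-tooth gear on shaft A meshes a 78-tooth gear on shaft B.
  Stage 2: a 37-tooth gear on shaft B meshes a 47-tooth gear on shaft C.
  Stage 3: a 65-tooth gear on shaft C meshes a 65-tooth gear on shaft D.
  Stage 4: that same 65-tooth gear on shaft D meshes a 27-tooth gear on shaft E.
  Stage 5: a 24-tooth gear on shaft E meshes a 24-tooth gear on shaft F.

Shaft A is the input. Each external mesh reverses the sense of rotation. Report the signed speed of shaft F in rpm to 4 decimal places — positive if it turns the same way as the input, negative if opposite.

Stage 1 [78T→78T]: ω = 1359.0000×78/78 = 1359.0000 rpm, dir flips to −; running = −1359.0000
Stage 2 [37T→47T]: ω = 1359.0000×37/47 = 1069.8511 rpm, dir flips to +; running = +1069.8511
Stage 3 [65T→65T]: ω = 1069.8511×65/65 = 1069.8511 rpm, dir flips to −; running = −1069.8511
Stage 4 [65T→27T]: ω = 1069.8511×65/27 = 2575.5674 rpm, dir flips to +; running = +2575.5674
Stage 5 [24T→24T]: ω = 2575.5674×24/24 = 2575.5674 rpm, dir flips to −; running = −2575.5674

-2575.5674 rpm (opposite to input, |ω| = 2575.5674 rpm)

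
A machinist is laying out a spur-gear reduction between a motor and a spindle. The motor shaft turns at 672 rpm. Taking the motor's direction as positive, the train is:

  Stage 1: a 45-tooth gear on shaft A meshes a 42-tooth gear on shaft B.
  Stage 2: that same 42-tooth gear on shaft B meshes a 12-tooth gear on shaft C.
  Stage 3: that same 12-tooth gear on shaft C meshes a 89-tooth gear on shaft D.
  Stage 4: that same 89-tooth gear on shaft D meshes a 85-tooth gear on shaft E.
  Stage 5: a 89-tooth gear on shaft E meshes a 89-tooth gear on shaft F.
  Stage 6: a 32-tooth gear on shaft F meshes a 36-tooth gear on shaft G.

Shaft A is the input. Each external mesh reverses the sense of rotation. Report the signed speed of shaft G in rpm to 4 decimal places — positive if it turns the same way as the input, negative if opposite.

Stage 1 [45T→42T]: ω = 672.0000×45/42 = 720.0000 rpm, dir flips to −; running = −720.0000
Stage 2 [42T→12T]: ω = 720.0000×42/12 = 2520.0000 rpm, dir flips to +; running = +2520.0000
Stage 3 [12T→89T]: ω = 2520.0000×12/89 = 339.7753 rpm, dir flips to −; running = −339.7753
Stage 4 [89T→85T]: ω = 339.7753×89/85 = 355.7647 rpm, dir flips to +; running = +355.7647
Stage 5 [89T→89T]: ω = 355.7647×89/89 = 355.7647 rpm, dir flips to −; running = −355.7647
Stage 6 [32T→36T]: ω = 355.7647×32/36 = 316.2353 rpm, dir flips to +; running = +316.2353

+316.2353 rpm (same as input, |ω| = 316.2353 rpm)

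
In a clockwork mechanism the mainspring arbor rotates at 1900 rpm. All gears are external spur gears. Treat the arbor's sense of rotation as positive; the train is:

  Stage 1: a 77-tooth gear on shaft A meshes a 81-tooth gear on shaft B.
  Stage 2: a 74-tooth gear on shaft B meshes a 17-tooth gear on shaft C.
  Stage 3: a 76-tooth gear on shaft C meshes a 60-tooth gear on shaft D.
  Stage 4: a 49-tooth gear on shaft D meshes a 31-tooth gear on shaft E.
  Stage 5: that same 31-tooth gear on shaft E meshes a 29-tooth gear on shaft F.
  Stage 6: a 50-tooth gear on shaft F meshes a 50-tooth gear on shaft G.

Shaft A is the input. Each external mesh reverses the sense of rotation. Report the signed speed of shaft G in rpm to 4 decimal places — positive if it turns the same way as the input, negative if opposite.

+16826.8386 rpm (same as input, |ω| = 16826.8386 rpm)

Stage 1 [77T→81T]: ω = 1900.0000×77/81 = 1806.1728 rpm, dir flips to −; running = −1806.1728
Stage 2 [74T→17T]: ω = 1806.1728×74/17 = 7862.1641 rpm, dir flips to +; running = +7862.1641
Stage 3 [76T→60T]: ω = 7862.1641×76/60 = 9958.7412 rpm, dir flips to −; running = −9958.7412
Stage 4 [49T→31T]: ω = 9958.7412×49/31 = 15741.2361 rpm, dir flips to +; running = +15741.2361
Stage 5 [31T→29T]: ω = 15741.2361×31/29 = 16826.8386 rpm, dir flips to −; running = −16826.8386
Stage 6 [50T→50T]: ω = 16826.8386×50/50 = 16826.8386 rpm, dir flips to +; running = +16826.8386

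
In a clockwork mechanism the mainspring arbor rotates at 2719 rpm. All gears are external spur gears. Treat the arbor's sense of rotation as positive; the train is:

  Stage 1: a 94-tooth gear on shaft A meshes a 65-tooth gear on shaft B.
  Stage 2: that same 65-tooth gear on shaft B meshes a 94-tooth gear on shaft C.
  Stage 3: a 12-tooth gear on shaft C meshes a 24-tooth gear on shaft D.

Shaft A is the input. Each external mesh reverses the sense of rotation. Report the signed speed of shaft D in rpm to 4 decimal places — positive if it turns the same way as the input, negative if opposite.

-1359.5000 rpm (opposite to input, |ω| = 1359.5000 rpm)

Stage 1 [94T→65T]: ω = 2719.0000×94/65 = 3932.0923 rpm, dir flips to −; running = −3932.0923
Stage 2 [65T→94T]: ω = 3932.0923×65/94 = 2719.0000 rpm, dir flips to +; running = +2719.0000
Stage 3 [12T→24T]: ω = 2719.0000×12/24 = 1359.5000 rpm, dir flips to −; running = −1359.5000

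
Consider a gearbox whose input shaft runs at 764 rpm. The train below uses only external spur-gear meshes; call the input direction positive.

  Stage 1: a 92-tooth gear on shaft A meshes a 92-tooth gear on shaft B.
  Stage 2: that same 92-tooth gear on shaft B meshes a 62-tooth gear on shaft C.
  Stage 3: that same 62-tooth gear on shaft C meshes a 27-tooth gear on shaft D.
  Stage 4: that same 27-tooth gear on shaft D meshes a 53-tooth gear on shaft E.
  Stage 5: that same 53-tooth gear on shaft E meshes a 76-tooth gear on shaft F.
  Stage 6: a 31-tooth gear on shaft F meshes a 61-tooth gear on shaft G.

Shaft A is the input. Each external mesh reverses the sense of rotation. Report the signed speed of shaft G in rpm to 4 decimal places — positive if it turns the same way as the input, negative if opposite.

Stage 1 [92T→92T]: ω = 764.0000×92/92 = 764.0000 rpm, dir flips to −; running = −764.0000
Stage 2 [92T→62T]: ω = 764.0000×92/62 = 1133.6774 rpm, dir flips to +; running = +1133.6774
Stage 3 [62T→27T]: ω = 1133.6774×62/27 = 2603.2593 rpm, dir flips to −; running = −2603.2593
Stage 4 [27T→53T]: ω = 2603.2593×27/53 = 1326.1887 rpm, dir flips to +; running = +1326.1887
Stage 5 [53T→76T]: ω = 1326.1887×53/76 = 924.8421 rpm, dir flips to −; running = −924.8421
Stage 6 [31T→61T]: ω = 924.8421×31/61 = 470.0017 rpm, dir flips to +; running = +470.0017

+470.0017 rpm (same as input, |ω| = 470.0017 rpm)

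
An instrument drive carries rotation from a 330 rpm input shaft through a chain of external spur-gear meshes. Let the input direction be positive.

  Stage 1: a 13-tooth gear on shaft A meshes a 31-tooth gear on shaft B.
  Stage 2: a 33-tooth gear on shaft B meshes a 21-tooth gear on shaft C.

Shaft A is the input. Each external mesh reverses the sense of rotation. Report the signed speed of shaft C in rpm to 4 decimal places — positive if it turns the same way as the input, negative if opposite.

Stage 1 [13T→31T]: ω = 330.0000×13/31 = 138.3871 rpm, dir flips to −; running = −138.3871
Stage 2 [33T→21T]: ω = 138.3871×33/21 = 217.4654 rpm, dir flips to +; running = +217.4654

+217.4654 rpm (same as input, |ω| = 217.4654 rpm)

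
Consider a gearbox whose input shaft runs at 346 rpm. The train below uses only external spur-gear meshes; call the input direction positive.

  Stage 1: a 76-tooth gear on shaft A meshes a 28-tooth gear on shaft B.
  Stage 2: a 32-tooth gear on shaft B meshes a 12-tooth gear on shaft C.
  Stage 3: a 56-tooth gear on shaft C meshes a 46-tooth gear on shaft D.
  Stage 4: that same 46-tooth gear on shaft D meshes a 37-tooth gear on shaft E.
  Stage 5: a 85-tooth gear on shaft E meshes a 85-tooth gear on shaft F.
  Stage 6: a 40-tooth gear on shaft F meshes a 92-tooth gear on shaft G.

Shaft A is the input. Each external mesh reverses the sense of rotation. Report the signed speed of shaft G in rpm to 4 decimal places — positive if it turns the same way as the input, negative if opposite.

Stage 1 [76T→28T]: ω = 346.0000×76/28 = 939.1429 rpm, dir flips to −; running = −939.1429
Stage 2 [32T→12T]: ω = 939.1429×32/12 = 2504.3810 rpm, dir flips to +; running = +2504.3810
Stage 3 [56T→46T]: ω = 2504.3810×56/46 = 3048.8116 rpm, dir flips to −; running = −3048.8116
Stage 4 [46T→37T]: ω = 3048.8116×46/37 = 3790.4144 rpm, dir flips to +; running = +3790.4144
Stage 5 [85T→85T]: ω = 3790.4144×85/85 = 3790.4144 rpm, dir flips to −; running = −3790.4144
Stage 6 [40T→92T]: ω = 3790.4144×40/92 = 1648.0063 rpm, dir flips to +; running = +1648.0063

+1648.0063 rpm (same as input, |ω| = 1648.0063 rpm)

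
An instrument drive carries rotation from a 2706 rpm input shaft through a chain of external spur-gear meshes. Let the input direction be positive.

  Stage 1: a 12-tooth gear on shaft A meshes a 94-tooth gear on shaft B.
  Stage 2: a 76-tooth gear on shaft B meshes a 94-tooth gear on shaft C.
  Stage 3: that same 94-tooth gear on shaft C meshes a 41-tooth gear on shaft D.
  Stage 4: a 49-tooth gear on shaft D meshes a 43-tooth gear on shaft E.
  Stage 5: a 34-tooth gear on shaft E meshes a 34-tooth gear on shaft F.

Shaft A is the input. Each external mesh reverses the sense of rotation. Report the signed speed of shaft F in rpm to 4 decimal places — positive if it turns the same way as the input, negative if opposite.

Stage 1 [12T→94T]: ω = 2706.0000×12/94 = 345.4468 rpm, dir flips to −; running = −345.4468
Stage 2 [76T→94T]: ω = 345.4468×76/94 = 279.2974 rpm, dir flips to +; running = +279.2974
Stage 3 [94T→41T]: ω = 279.2974×94/41 = 640.3404 rpm, dir flips to −; running = −640.3404
Stage 4 [49T→43T]: ω = 640.3404×49/43 = 729.6903 rpm, dir flips to +; running = +729.6903
Stage 5 [34T→34T]: ω = 729.6903×34/34 = 729.6903 rpm, dir flips to −; running = −729.6903

-729.6903 rpm (opposite to input, |ω| = 729.6903 rpm)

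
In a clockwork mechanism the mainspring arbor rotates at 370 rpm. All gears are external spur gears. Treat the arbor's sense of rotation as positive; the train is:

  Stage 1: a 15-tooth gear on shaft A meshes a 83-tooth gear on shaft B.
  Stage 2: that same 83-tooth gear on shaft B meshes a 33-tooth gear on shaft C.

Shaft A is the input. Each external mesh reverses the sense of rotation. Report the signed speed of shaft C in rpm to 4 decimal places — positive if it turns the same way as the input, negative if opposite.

+168.1818 rpm (same as input, |ω| = 168.1818 rpm)

Stage 1 [15T→83T]: ω = 370.0000×15/83 = 66.8675 rpm, dir flips to −; running = −66.8675
Stage 2 [83T→33T]: ω = 66.8675×83/33 = 168.1818 rpm, dir flips to +; running = +168.1818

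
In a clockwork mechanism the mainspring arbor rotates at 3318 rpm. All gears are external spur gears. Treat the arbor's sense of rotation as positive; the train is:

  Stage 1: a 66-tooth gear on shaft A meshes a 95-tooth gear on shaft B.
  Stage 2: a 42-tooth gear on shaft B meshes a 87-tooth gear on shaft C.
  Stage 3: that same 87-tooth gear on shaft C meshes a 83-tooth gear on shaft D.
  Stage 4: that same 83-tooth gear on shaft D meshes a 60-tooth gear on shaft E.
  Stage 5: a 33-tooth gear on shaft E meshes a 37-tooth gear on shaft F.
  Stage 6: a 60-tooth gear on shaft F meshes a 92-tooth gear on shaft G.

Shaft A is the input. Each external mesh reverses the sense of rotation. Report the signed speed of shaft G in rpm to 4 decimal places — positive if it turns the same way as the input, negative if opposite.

+938.5780 rpm (same as input, |ω| = 938.5780 rpm)

Stage 1 [66T→95T]: ω = 3318.0000×66/95 = 2305.1368 rpm, dir flips to −; running = −2305.1368
Stage 2 [42T→87T]: ω = 2305.1368×42/87 = 1112.8247 rpm, dir flips to +; running = +1112.8247
Stage 3 [87T→83T]: ω = 1112.8247×87/83 = 1166.4548 rpm, dir flips to −; running = −1166.4548
Stage 4 [83T→60T]: ω = 1166.4548×83/60 = 1613.5958 rpm, dir flips to +; running = +1613.5958
Stage 5 [33T→37T]: ω = 1613.5958×33/37 = 1439.1530 rpm, dir flips to −; running = −1439.1530
Stage 6 [60T→92T]: ω = 1439.1530×60/92 = 938.5780 rpm, dir flips to +; running = +938.5780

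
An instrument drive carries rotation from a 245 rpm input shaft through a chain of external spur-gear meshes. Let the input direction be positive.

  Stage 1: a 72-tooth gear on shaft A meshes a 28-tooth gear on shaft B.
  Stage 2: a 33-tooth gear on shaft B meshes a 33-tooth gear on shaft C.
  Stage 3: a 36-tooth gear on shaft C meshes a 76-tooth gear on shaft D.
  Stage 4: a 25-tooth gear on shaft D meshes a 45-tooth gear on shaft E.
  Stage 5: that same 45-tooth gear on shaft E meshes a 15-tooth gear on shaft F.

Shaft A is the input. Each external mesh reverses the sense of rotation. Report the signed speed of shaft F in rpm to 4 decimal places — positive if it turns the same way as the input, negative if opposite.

Stage 1 [72T→28T]: ω = 245.0000×72/28 = 630.0000 rpm, dir flips to −; running = −630.0000
Stage 2 [33T→33T]: ω = 630.0000×33/33 = 630.0000 rpm, dir flips to +; running = +630.0000
Stage 3 [36T→76T]: ω = 630.0000×36/76 = 298.4211 rpm, dir flips to −; running = −298.4211
Stage 4 [25T→45T]: ω = 298.4211×25/45 = 165.7895 rpm, dir flips to +; running = +165.7895
Stage 5 [45T→15T]: ω = 165.7895×45/15 = 497.3684 rpm, dir flips to −; running = −497.3684

-497.3684 rpm (opposite to input, |ω| = 497.3684 rpm)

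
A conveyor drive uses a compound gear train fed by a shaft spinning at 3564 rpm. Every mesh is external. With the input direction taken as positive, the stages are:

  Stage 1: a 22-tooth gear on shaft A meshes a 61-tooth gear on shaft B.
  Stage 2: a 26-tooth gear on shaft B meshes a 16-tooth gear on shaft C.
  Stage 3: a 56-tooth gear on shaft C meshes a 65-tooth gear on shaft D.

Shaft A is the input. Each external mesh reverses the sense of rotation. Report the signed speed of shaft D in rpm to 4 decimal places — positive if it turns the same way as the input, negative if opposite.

Stage 1 [22T→61T]: ω = 3564.0000×22/61 = 1285.3770 rpm, dir flips to −; running = −1285.3770
Stage 2 [26T→16T]: ω = 1285.3770×26/16 = 2088.7377 rpm, dir flips to +; running = +2088.7377
Stage 3 [56T→65T]: ω = 2088.7377×56/65 = 1799.5279 rpm, dir flips to −; running = −1799.5279

-1799.5279 rpm (opposite to input, |ω| = 1799.5279 rpm)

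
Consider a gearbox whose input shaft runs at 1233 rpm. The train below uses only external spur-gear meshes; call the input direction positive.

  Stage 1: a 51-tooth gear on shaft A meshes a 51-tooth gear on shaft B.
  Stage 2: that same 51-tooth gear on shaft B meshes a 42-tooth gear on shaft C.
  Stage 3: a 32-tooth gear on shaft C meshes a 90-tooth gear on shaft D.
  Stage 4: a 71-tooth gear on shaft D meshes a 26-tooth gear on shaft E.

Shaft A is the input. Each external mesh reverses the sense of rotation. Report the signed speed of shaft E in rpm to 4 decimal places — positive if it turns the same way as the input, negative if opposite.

Stage 1 [51T→51T]: ω = 1233.0000×51/51 = 1233.0000 rpm, dir flips to −; running = −1233.0000
Stage 2 [51T→42T]: ω = 1233.0000×51/42 = 1497.2143 rpm, dir flips to +; running = +1497.2143
Stage 3 [32T→90T]: ω = 1497.2143×32/90 = 532.3429 rpm, dir flips to −; running = −532.3429
Stage 4 [71T→26T]: ω = 532.3429×71/26 = 1453.7055 rpm, dir flips to +; running = +1453.7055

+1453.7055 rpm (same as input, |ω| = 1453.7055 rpm)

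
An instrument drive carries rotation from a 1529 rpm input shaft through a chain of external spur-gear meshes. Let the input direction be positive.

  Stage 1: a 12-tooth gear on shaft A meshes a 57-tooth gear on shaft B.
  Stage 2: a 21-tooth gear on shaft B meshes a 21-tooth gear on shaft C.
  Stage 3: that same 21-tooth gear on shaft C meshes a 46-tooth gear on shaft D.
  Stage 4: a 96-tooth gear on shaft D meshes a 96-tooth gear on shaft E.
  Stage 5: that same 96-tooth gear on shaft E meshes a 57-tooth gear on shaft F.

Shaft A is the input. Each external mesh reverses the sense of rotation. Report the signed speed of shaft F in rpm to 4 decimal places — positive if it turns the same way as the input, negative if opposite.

-247.4980 rpm (opposite to input, |ω| = 247.4980 rpm)

Stage 1 [12T→57T]: ω = 1529.0000×12/57 = 321.8947 rpm, dir flips to −; running = −321.8947
Stage 2 [21T→21T]: ω = 321.8947×21/21 = 321.8947 rpm, dir flips to +; running = +321.8947
Stage 3 [21T→46T]: ω = 321.8947×21/46 = 146.9519 rpm, dir flips to −; running = −146.9519
Stage 4 [96T→96T]: ω = 146.9519×96/96 = 146.9519 rpm, dir flips to +; running = +146.9519
Stage 5 [96T→57T]: ω = 146.9519×96/57 = 247.4980 rpm, dir flips to −; running = −247.4980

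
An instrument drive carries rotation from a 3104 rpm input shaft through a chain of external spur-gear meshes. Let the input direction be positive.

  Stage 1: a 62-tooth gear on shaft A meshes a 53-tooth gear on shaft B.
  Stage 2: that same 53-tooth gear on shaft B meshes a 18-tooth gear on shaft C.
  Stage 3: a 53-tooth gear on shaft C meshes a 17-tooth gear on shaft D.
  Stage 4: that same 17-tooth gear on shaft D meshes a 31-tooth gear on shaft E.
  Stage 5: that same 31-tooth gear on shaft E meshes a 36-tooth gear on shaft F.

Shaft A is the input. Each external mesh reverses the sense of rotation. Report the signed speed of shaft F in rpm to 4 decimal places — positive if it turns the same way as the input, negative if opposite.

Stage 1 [62T→53T]: ω = 3104.0000×62/53 = 3631.0943 rpm, dir flips to −; running = −3631.0943
Stage 2 [53T→18T]: ω = 3631.0943×53/18 = 10691.5556 rpm, dir flips to +; running = +10691.5556
Stage 3 [53T→17T]: ω = 10691.5556×53/17 = 33332.4967 rpm, dir flips to −; running = −33332.4967
Stage 4 [17T→31T]: ω = 33332.4967×17/31 = 18279.1111 rpm, dir flips to +; running = +18279.1111
Stage 5 [31T→36T]: ω = 18279.1111×31/36 = 15740.3457 rpm, dir flips to −; running = −15740.3457

-15740.3457 rpm (opposite to input, |ω| = 15740.3457 rpm)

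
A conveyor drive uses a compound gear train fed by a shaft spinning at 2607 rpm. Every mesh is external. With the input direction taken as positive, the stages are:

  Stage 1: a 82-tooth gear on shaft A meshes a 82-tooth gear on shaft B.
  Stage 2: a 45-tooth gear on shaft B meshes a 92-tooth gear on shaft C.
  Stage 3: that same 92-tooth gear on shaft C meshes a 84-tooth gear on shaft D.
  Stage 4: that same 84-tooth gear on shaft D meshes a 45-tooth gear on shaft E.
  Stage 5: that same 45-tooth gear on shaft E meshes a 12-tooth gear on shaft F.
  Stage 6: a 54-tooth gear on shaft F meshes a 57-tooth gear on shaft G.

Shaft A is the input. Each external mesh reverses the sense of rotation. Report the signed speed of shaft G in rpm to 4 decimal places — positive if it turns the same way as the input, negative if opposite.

Stage 1 [82T→82T]: ω = 2607.0000×82/82 = 2607.0000 rpm, dir flips to −; running = −2607.0000
Stage 2 [45T→92T]: ω = 2607.0000×45/92 = 1275.1630 rpm, dir flips to +; running = +1275.1630
Stage 3 [92T→84T]: ω = 1275.1630×92/84 = 1396.6071 rpm, dir flips to −; running = −1396.6071
Stage 4 [84T→45T]: ω = 1396.6071×84/45 = 2607.0000 rpm, dir flips to +; running = +2607.0000
Stage 5 [45T→12T]: ω = 2607.0000×45/12 = 9776.2500 rpm, dir flips to −; running = −9776.2500
Stage 6 [54T→57T]: ω = 9776.2500×54/57 = 9261.7105 rpm, dir flips to +; running = +9261.7105

+9261.7105 rpm (same as input, |ω| = 9261.7105 rpm)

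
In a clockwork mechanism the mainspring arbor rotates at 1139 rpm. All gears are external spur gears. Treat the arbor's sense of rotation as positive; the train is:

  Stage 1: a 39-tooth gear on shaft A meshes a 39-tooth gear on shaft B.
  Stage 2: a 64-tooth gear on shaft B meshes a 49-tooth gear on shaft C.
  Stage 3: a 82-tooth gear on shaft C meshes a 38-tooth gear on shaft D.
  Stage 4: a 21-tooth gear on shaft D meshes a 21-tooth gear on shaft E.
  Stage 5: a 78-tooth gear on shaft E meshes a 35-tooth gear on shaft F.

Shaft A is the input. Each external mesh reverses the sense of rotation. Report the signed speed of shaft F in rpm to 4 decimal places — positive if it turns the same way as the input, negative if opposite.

Stage 1 [39T→39T]: ω = 1139.0000×39/39 = 1139.0000 rpm, dir flips to −; running = −1139.0000
Stage 2 [64T→49T]: ω = 1139.0000×64/49 = 1487.6735 rpm, dir flips to +; running = +1487.6735
Stage 3 [82T→38T]: ω = 1487.6735×82/38 = 3210.2427 rpm, dir flips to −; running = −3210.2427
Stage 4 [21T→21T]: ω = 3210.2427×21/21 = 3210.2427 rpm, dir flips to +; running = +3210.2427
Stage 5 [78T→35T]: ω = 3210.2427×78/35 = 7154.2553 rpm, dir flips to −; running = −7154.2553

-7154.2553 rpm (opposite to input, |ω| = 7154.2553 rpm)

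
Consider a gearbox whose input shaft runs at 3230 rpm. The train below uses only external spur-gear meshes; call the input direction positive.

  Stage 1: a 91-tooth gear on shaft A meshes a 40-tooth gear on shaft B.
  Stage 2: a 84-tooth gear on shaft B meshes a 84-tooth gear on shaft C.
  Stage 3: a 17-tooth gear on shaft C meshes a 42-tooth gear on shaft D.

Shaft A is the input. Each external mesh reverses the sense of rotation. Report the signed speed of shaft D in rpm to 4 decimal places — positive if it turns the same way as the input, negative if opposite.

-2974.2917 rpm (opposite to input, |ω| = 2974.2917 rpm)

Stage 1 [91T→40T]: ω = 3230.0000×91/40 = 7348.2500 rpm, dir flips to −; running = −7348.2500
Stage 2 [84T→84T]: ω = 7348.2500×84/84 = 7348.2500 rpm, dir flips to +; running = +7348.2500
Stage 3 [17T→42T]: ω = 7348.2500×17/42 = 2974.2917 rpm, dir flips to −; running = −2974.2917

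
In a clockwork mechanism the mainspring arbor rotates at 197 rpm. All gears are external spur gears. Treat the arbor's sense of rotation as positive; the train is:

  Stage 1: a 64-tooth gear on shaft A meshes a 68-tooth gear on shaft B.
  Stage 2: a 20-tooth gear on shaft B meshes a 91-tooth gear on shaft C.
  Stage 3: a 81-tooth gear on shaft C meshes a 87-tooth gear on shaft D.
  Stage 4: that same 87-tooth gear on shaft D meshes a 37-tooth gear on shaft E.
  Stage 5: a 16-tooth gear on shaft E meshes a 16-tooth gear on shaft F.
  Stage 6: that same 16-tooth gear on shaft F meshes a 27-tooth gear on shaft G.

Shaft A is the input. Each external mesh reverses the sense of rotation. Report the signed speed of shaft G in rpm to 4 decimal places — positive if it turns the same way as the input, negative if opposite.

Stage 1 [64T→68T]: ω = 197.0000×64/68 = 185.4118 rpm, dir flips to −; running = −185.4118
Stage 2 [20T→91T]: ω = 185.4118×20/91 = 40.7498 rpm, dir flips to +; running = +40.7498
Stage 3 [81T→87T]: ω = 40.7498×81/87 = 37.9395 rpm, dir flips to −; running = −37.9395
Stage 4 [87T→37T]: ω = 37.9395×87/37 = 89.2091 rpm, dir flips to +; running = +89.2091
Stage 5 [16T→16T]: ω = 89.2091×16/16 = 89.2091 rpm, dir flips to −; running = −89.2091
Stage 6 [16T→27T]: ω = 89.2091×16/27 = 52.8647 rpm, dir flips to +; running = +52.8647

+52.8647 rpm (same as input, |ω| = 52.8647 rpm)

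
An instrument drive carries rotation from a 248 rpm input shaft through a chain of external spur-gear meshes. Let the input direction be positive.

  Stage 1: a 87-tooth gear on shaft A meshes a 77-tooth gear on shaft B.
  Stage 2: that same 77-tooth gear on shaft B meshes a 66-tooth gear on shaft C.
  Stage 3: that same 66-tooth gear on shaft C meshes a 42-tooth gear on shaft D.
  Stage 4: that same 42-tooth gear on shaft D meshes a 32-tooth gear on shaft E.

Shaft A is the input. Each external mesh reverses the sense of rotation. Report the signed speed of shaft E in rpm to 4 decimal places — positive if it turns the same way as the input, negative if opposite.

+674.2500 rpm (same as input, |ω| = 674.2500 rpm)

Stage 1 [87T→77T]: ω = 248.0000×87/77 = 280.2078 rpm, dir flips to −; running = −280.2078
Stage 2 [77T→66T]: ω = 280.2078×77/66 = 326.9091 rpm, dir flips to +; running = +326.9091
Stage 3 [66T→42T]: ω = 326.9091×66/42 = 513.7143 rpm, dir flips to −; running = −513.7143
Stage 4 [42T→32T]: ω = 513.7143×42/32 = 674.2500 rpm, dir flips to +; running = +674.2500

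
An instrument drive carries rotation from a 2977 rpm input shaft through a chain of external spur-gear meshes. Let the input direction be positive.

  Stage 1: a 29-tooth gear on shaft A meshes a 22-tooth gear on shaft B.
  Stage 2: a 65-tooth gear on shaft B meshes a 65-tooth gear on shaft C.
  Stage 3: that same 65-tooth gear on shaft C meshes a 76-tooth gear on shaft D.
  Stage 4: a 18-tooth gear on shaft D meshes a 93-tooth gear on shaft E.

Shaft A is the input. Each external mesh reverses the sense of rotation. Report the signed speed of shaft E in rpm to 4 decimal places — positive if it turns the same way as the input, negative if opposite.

Stage 1 [29T→22T]: ω = 2977.0000×29/22 = 3924.2273 rpm, dir flips to −; running = −3924.2273
Stage 2 [65T→65T]: ω = 3924.2273×65/65 = 3924.2273 rpm, dir flips to +; running = +3924.2273
Stage 3 [65T→76T]: ω = 3924.2273×65/76 = 3356.2470 rpm, dir flips to −; running = −3356.2470
Stage 4 [18T→93T]: ω = 3356.2470×18/93 = 649.5962 rpm, dir flips to +; running = +649.5962

+649.5962 rpm (same as input, |ω| = 649.5962 rpm)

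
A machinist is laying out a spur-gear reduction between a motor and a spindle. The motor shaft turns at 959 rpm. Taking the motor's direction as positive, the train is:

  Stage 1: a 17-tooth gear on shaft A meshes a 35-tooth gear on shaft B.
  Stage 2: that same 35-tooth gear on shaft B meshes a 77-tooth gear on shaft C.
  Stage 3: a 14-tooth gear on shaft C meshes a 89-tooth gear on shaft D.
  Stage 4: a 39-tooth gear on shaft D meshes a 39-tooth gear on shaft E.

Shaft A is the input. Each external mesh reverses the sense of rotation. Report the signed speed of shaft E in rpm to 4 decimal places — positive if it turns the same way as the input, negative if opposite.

Stage 1 [17T→35T]: ω = 959.0000×17/35 = 465.8000 rpm, dir flips to −; running = −465.8000
Stage 2 [35T→77T]: ω = 465.8000×35/77 = 211.7273 rpm, dir flips to +; running = +211.7273
Stage 3 [14T→89T]: ω = 211.7273×14/89 = 33.3054 rpm, dir flips to −; running = −33.3054
Stage 4 [39T→39T]: ω = 33.3054×39/39 = 33.3054 rpm, dir flips to +; running = +33.3054

+33.3054 rpm (same as input, |ω| = 33.3054 rpm)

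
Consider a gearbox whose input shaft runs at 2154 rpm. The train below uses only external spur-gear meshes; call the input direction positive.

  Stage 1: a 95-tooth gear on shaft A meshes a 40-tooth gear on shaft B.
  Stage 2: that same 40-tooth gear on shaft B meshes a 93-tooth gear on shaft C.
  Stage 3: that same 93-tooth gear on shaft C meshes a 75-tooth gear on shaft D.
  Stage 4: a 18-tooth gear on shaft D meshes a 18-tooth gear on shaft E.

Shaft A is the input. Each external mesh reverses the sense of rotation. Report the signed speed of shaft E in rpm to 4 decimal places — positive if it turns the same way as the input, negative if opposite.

+2728.4000 rpm (same as input, |ω| = 2728.4000 rpm)

Stage 1 [95T→40T]: ω = 2154.0000×95/40 = 5115.7500 rpm, dir flips to −; running = −5115.7500
Stage 2 [40T→93T]: ω = 5115.7500×40/93 = 2200.3226 rpm, dir flips to +; running = +2200.3226
Stage 3 [93T→75T]: ω = 2200.3226×93/75 = 2728.4000 rpm, dir flips to −; running = −2728.4000
Stage 4 [18T→18T]: ω = 2728.4000×18/18 = 2728.4000 rpm, dir flips to +; running = +2728.4000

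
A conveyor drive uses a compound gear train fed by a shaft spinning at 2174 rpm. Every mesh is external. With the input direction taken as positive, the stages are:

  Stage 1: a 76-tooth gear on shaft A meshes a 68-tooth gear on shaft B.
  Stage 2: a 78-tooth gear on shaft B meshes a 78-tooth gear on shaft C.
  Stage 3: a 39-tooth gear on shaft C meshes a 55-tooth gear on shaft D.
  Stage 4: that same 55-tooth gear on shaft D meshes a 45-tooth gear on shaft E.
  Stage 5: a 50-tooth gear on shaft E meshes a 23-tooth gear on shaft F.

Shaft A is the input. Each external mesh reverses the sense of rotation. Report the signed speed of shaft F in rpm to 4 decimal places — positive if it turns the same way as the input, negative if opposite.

-4577.8176 rpm (opposite to input, |ω| = 4577.8176 rpm)

Stage 1 [76T→68T]: ω = 2174.0000×76/68 = 2429.7647 rpm, dir flips to −; running = −2429.7647
Stage 2 [78T→78T]: ω = 2429.7647×78/78 = 2429.7647 rpm, dir flips to +; running = +2429.7647
Stage 3 [39T→55T]: ω = 2429.7647×39/55 = 1722.9241 rpm, dir flips to −; running = −1722.9241
Stage 4 [55T→45T]: ω = 1722.9241×55/45 = 2105.7961 rpm, dir flips to +; running = +2105.7961
Stage 5 [50T→23T]: ω = 2105.7961×50/23 = 4577.8176 rpm, dir flips to −; running = −4577.8176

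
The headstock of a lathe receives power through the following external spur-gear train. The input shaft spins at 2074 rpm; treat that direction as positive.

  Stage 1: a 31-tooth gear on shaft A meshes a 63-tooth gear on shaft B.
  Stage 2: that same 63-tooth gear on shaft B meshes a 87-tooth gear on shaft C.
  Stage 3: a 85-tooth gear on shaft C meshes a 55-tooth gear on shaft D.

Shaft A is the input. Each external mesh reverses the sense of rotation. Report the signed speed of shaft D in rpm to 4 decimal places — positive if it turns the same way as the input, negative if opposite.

Stage 1 [31T→63T]: ω = 2074.0000×31/63 = 1020.5397 rpm, dir flips to −; running = −1020.5397
Stage 2 [63T→87T]: ω = 1020.5397×63/87 = 739.0115 rpm, dir flips to +; running = +739.0115
Stage 3 [85T→55T]: ω = 739.0115×85/55 = 1142.1087 rpm, dir flips to −; running = −1142.1087

-1142.1087 rpm (opposite to input, |ω| = 1142.1087 rpm)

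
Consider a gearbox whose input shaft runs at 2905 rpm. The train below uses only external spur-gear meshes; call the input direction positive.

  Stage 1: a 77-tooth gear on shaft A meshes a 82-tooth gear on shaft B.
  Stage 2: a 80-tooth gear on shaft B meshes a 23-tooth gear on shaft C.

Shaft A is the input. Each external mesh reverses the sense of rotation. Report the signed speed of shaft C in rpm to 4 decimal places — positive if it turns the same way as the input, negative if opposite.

Stage 1 [77T→82T]: ω = 2905.0000×77/82 = 2727.8659 rpm, dir flips to −; running = −2727.8659
Stage 2 [80T→23T]: ω = 2727.8659×80/23 = 9488.2291 rpm, dir flips to +; running = +9488.2291

+9488.2291 rpm (same as input, |ω| = 9488.2291 rpm)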